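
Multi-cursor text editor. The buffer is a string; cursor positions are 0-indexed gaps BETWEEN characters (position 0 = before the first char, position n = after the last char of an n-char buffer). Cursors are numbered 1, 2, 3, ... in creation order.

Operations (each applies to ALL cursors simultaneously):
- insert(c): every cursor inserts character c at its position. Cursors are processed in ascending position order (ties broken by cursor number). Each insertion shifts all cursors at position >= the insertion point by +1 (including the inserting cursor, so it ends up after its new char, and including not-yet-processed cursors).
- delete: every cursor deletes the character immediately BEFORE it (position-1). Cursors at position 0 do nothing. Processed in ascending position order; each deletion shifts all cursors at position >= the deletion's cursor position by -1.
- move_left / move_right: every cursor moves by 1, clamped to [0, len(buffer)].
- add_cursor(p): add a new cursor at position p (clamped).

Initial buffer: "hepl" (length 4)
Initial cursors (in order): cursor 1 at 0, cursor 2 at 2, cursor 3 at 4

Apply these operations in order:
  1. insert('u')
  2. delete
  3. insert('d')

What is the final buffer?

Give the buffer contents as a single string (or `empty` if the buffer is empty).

Answer: dhedpld

Derivation:
After op 1 (insert('u')): buffer="uheuplu" (len 7), cursors c1@1 c2@4 c3@7, authorship 1..2..3
After op 2 (delete): buffer="hepl" (len 4), cursors c1@0 c2@2 c3@4, authorship ....
After op 3 (insert('d')): buffer="dhedpld" (len 7), cursors c1@1 c2@4 c3@7, authorship 1..2..3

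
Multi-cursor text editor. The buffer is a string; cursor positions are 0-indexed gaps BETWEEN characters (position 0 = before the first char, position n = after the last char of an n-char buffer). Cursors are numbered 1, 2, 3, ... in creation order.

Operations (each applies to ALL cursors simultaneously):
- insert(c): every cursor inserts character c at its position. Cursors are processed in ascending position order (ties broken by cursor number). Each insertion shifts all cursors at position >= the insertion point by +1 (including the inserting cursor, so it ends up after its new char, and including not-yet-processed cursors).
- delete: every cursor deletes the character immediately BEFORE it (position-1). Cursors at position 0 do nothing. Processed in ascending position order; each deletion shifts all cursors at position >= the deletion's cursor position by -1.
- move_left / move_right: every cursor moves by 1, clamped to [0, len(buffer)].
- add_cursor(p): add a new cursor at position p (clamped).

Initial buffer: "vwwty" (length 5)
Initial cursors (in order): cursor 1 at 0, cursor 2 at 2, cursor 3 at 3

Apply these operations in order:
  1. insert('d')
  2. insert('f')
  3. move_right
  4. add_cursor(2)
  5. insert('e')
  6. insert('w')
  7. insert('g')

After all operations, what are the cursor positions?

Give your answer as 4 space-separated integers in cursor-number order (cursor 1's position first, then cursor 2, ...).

After op 1 (insert('d')): buffer="dvwdwdty" (len 8), cursors c1@1 c2@4 c3@6, authorship 1..2.3..
After op 2 (insert('f')): buffer="dfvwdfwdfty" (len 11), cursors c1@2 c2@6 c3@9, authorship 11..22.33..
After op 3 (move_right): buffer="dfvwdfwdfty" (len 11), cursors c1@3 c2@7 c3@10, authorship 11..22.33..
After op 4 (add_cursor(2)): buffer="dfvwdfwdfty" (len 11), cursors c4@2 c1@3 c2@7 c3@10, authorship 11..22.33..
After op 5 (insert('e')): buffer="dfevewdfwedftey" (len 15), cursors c4@3 c1@5 c2@10 c3@14, authorship 114.1.22.233.3.
After op 6 (insert('w')): buffer="dfewvewwdfwewdftewy" (len 19), cursors c4@4 c1@7 c2@13 c3@18, authorship 1144.11.22.2233.33.
After op 7 (insert('g')): buffer="dfewgvewgwdfwewgdftewgy" (len 23), cursors c4@5 c1@9 c2@16 c3@22, authorship 11444.111.22.22233.333.

Answer: 9 16 22 5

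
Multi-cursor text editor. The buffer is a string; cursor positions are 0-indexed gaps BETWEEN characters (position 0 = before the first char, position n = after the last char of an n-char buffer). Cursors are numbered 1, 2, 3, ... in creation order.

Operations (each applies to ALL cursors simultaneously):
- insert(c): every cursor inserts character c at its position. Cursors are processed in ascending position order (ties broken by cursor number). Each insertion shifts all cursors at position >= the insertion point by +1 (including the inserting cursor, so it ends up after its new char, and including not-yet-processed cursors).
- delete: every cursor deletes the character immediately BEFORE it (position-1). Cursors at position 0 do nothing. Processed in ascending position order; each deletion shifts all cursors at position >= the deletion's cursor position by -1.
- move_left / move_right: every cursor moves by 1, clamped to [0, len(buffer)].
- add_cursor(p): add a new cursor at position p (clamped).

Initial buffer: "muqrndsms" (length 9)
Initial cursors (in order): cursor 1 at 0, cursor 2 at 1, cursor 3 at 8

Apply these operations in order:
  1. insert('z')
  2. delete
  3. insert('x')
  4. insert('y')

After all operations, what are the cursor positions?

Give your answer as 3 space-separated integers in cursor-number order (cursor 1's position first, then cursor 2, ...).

Answer: 2 5 14

Derivation:
After op 1 (insert('z')): buffer="zmzuqrndsmzs" (len 12), cursors c1@1 c2@3 c3@11, authorship 1.2.......3.
After op 2 (delete): buffer="muqrndsms" (len 9), cursors c1@0 c2@1 c3@8, authorship .........
After op 3 (insert('x')): buffer="xmxuqrndsmxs" (len 12), cursors c1@1 c2@3 c3@11, authorship 1.2.......3.
After op 4 (insert('y')): buffer="xymxyuqrndsmxys" (len 15), cursors c1@2 c2@5 c3@14, authorship 11.22.......33.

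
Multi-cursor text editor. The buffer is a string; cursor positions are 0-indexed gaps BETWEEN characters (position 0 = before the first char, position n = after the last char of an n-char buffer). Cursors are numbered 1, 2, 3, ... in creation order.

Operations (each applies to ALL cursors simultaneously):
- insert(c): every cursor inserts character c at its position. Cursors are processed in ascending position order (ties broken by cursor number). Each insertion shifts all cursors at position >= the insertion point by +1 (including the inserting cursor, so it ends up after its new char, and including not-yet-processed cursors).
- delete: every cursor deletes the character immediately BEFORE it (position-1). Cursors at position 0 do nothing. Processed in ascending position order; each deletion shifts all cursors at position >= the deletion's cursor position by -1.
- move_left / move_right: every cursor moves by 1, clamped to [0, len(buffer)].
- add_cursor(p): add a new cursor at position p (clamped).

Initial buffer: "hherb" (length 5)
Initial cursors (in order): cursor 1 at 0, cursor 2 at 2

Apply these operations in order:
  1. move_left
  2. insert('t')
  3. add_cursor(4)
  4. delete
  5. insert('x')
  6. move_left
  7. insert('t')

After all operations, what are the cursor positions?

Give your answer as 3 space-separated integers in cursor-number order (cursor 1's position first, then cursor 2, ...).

Answer: 1 6 6

Derivation:
After op 1 (move_left): buffer="hherb" (len 5), cursors c1@0 c2@1, authorship .....
After op 2 (insert('t')): buffer="ththerb" (len 7), cursors c1@1 c2@3, authorship 1.2....
After op 3 (add_cursor(4)): buffer="ththerb" (len 7), cursors c1@1 c2@3 c3@4, authorship 1.2....
After op 4 (delete): buffer="herb" (len 4), cursors c1@0 c2@1 c3@1, authorship ....
After op 5 (insert('x')): buffer="xhxxerb" (len 7), cursors c1@1 c2@4 c3@4, authorship 1.23...
After op 6 (move_left): buffer="xhxxerb" (len 7), cursors c1@0 c2@3 c3@3, authorship 1.23...
After op 7 (insert('t')): buffer="txhxttxerb" (len 10), cursors c1@1 c2@6 c3@6, authorship 11.2233...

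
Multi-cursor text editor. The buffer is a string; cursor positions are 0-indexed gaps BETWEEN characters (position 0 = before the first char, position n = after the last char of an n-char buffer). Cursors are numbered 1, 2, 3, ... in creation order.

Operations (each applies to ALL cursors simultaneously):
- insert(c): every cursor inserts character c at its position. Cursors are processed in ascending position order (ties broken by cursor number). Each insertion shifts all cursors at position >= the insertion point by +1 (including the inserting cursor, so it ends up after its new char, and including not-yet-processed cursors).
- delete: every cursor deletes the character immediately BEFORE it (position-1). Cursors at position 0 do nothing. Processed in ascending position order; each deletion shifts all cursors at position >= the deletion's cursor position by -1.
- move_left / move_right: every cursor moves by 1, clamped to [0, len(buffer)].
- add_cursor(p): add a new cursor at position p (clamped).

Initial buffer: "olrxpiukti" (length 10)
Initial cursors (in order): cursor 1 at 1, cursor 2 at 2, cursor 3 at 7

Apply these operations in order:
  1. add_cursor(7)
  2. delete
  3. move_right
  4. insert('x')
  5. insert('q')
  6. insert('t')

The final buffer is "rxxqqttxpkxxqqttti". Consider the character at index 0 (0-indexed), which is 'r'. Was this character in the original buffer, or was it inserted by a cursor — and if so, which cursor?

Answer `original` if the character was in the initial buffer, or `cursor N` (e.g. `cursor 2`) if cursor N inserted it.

After op 1 (add_cursor(7)): buffer="olrxpiukti" (len 10), cursors c1@1 c2@2 c3@7 c4@7, authorship ..........
After op 2 (delete): buffer="rxpkti" (len 6), cursors c1@0 c2@0 c3@3 c4@3, authorship ......
After op 3 (move_right): buffer="rxpkti" (len 6), cursors c1@1 c2@1 c3@4 c4@4, authorship ......
After op 4 (insert('x')): buffer="rxxxpkxxti" (len 10), cursors c1@3 c2@3 c3@8 c4@8, authorship .12...34..
After op 5 (insert('q')): buffer="rxxqqxpkxxqqti" (len 14), cursors c1@5 c2@5 c3@12 c4@12, authorship .1212...3434..
After op 6 (insert('t')): buffer="rxxqqttxpkxxqqttti" (len 18), cursors c1@7 c2@7 c3@16 c4@16, authorship .121212...343434..
Authorship (.=original, N=cursor N): . 1 2 1 2 1 2 . . . 3 4 3 4 3 4 . .
Index 0: author = original

Answer: original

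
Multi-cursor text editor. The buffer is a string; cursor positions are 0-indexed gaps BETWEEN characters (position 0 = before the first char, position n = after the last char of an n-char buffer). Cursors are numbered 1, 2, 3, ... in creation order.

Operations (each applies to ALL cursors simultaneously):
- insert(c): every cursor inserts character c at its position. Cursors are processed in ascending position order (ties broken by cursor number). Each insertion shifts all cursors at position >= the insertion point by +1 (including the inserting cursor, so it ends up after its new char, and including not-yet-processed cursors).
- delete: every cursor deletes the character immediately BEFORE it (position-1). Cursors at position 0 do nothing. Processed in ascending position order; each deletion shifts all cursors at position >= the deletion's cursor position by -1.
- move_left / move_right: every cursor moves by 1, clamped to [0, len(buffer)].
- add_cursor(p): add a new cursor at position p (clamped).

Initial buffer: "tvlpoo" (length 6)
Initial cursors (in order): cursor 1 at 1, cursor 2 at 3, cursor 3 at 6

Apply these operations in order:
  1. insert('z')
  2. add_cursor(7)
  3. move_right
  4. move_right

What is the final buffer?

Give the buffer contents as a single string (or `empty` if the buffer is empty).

After op 1 (insert('z')): buffer="tzvlzpooz" (len 9), cursors c1@2 c2@5 c3@9, authorship .1..2...3
After op 2 (add_cursor(7)): buffer="tzvlzpooz" (len 9), cursors c1@2 c2@5 c4@7 c3@9, authorship .1..2...3
After op 3 (move_right): buffer="tzvlzpooz" (len 9), cursors c1@3 c2@6 c4@8 c3@9, authorship .1..2...3
After op 4 (move_right): buffer="tzvlzpooz" (len 9), cursors c1@4 c2@7 c3@9 c4@9, authorship .1..2...3

Answer: tzvlzpooz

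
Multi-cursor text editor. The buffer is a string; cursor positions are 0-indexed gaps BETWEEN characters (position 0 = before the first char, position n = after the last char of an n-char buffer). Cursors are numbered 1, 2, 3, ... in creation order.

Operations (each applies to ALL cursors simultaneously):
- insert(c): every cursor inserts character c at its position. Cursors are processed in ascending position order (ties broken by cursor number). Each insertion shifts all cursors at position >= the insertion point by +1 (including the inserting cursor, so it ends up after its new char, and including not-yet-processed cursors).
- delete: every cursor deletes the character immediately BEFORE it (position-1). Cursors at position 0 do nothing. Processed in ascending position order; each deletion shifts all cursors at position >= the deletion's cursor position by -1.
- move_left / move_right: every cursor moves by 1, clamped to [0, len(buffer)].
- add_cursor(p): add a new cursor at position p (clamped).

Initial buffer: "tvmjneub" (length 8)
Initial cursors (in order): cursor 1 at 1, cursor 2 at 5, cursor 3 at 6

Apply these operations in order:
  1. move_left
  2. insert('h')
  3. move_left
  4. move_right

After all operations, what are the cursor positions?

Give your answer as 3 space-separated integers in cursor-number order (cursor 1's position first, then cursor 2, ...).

After op 1 (move_left): buffer="tvmjneub" (len 8), cursors c1@0 c2@4 c3@5, authorship ........
After op 2 (insert('h')): buffer="htvmjhnheub" (len 11), cursors c1@1 c2@6 c3@8, authorship 1....2.3...
After op 3 (move_left): buffer="htvmjhnheub" (len 11), cursors c1@0 c2@5 c3@7, authorship 1....2.3...
After op 4 (move_right): buffer="htvmjhnheub" (len 11), cursors c1@1 c2@6 c3@8, authorship 1....2.3...

Answer: 1 6 8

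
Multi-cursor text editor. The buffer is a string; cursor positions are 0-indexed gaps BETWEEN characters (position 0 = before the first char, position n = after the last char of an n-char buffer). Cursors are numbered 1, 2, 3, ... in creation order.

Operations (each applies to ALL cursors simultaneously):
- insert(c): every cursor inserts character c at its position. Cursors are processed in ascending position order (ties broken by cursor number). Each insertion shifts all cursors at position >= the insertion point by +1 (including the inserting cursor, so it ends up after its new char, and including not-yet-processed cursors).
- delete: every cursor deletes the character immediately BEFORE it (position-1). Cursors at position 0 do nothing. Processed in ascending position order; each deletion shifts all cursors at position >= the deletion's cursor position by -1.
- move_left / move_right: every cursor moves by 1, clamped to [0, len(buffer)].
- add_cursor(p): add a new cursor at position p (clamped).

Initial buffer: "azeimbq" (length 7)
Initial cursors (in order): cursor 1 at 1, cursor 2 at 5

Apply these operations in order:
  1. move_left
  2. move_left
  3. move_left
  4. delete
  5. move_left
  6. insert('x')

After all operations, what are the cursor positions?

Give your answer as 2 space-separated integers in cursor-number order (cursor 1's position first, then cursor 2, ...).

Answer: 2 2

Derivation:
After op 1 (move_left): buffer="azeimbq" (len 7), cursors c1@0 c2@4, authorship .......
After op 2 (move_left): buffer="azeimbq" (len 7), cursors c1@0 c2@3, authorship .......
After op 3 (move_left): buffer="azeimbq" (len 7), cursors c1@0 c2@2, authorship .......
After op 4 (delete): buffer="aeimbq" (len 6), cursors c1@0 c2@1, authorship ......
After op 5 (move_left): buffer="aeimbq" (len 6), cursors c1@0 c2@0, authorship ......
After op 6 (insert('x')): buffer="xxaeimbq" (len 8), cursors c1@2 c2@2, authorship 12......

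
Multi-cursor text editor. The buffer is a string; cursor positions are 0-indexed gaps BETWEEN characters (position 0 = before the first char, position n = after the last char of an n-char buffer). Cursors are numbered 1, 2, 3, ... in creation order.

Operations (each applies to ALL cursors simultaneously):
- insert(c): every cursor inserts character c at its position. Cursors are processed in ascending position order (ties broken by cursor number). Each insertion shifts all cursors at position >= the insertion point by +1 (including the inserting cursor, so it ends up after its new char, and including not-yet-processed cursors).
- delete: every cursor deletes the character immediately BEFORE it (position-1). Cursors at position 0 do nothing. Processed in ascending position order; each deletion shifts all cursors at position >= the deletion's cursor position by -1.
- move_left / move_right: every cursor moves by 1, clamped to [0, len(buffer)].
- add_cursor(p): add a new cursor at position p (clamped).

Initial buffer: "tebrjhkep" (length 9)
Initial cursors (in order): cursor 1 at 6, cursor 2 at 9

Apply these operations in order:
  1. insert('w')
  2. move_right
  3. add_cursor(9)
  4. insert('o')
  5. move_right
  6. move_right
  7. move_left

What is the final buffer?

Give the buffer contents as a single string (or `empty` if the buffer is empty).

Answer: tebrjhwkoeopwo

Derivation:
After op 1 (insert('w')): buffer="tebrjhwkepw" (len 11), cursors c1@7 c2@11, authorship ......1...2
After op 2 (move_right): buffer="tebrjhwkepw" (len 11), cursors c1@8 c2@11, authorship ......1...2
After op 3 (add_cursor(9)): buffer="tebrjhwkepw" (len 11), cursors c1@8 c3@9 c2@11, authorship ......1...2
After op 4 (insert('o')): buffer="tebrjhwkoeopwo" (len 14), cursors c1@9 c3@11 c2@14, authorship ......1.1.3.22
After op 5 (move_right): buffer="tebrjhwkoeopwo" (len 14), cursors c1@10 c3@12 c2@14, authorship ......1.1.3.22
After op 6 (move_right): buffer="tebrjhwkoeopwo" (len 14), cursors c1@11 c3@13 c2@14, authorship ......1.1.3.22
After op 7 (move_left): buffer="tebrjhwkoeopwo" (len 14), cursors c1@10 c3@12 c2@13, authorship ......1.1.3.22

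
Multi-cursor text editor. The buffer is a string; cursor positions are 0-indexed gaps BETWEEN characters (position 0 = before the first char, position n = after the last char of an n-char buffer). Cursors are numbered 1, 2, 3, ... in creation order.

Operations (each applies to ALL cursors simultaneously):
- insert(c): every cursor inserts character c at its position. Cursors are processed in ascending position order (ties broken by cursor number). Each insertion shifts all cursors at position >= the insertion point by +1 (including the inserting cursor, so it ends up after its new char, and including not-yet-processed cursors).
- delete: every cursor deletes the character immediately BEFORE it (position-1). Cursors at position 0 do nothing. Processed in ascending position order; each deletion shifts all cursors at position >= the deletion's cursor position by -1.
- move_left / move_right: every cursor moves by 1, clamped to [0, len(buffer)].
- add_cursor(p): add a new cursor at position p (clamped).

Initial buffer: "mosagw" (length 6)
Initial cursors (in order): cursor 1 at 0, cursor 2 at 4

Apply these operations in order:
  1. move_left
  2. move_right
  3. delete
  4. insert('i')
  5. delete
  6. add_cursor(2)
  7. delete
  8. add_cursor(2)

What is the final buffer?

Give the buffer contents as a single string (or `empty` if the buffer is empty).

After op 1 (move_left): buffer="mosagw" (len 6), cursors c1@0 c2@3, authorship ......
After op 2 (move_right): buffer="mosagw" (len 6), cursors c1@1 c2@4, authorship ......
After op 3 (delete): buffer="osgw" (len 4), cursors c1@0 c2@2, authorship ....
After op 4 (insert('i')): buffer="iosigw" (len 6), cursors c1@1 c2@4, authorship 1..2..
After op 5 (delete): buffer="osgw" (len 4), cursors c1@0 c2@2, authorship ....
After op 6 (add_cursor(2)): buffer="osgw" (len 4), cursors c1@0 c2@2 c3@2, authorship ....
After op 7 (delete): buffer="gw" (len 2), cursors c1@0 c2@0 c3@0, authorship ..
After op 8 (add_cursor(2)): buffer="gw" (len 2), cursors c1@0 c2@0 c3@0 c4@2, authorship ..

Answer: gw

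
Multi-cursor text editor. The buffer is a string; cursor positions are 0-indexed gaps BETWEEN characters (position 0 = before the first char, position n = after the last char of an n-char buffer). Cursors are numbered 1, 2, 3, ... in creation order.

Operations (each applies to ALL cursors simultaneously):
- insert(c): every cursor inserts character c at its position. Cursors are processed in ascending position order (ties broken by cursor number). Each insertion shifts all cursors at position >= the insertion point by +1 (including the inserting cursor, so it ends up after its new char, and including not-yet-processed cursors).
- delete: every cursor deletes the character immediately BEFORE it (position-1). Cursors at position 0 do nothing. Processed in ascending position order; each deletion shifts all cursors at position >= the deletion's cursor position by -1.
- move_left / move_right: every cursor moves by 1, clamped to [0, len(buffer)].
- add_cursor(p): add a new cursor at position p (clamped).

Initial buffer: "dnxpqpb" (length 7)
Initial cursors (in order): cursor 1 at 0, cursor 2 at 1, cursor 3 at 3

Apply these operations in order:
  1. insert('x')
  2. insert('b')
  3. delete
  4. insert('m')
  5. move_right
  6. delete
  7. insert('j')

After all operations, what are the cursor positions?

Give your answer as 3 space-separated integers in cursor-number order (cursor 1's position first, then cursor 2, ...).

After op 1 (insert('x')): buffer="xdxnxxpqpb" (len 10), cursors c1@1 c2@3 c3@6, authorship 1.2..3....
After op 2 (insert('b')): buffer="xbdxbnxxbpqpb" (len 13), cursors c1@2 c2@5 c3@9, authorship 11.22..33....
After op 3 (delete): buffer="xdxnxxpqpb" (len 10), cursors c1@1 c2@3 c3@6, authorship 1.2..3....
After op 4 (insert('m')): buffer="xmdxmnxxmpqpb" (len 13), cursors c1@2 c2@5 c3@9, authorship 11.22..33....
After op 5 (move_right): buffer="xmdxmnxxmpqpb" (len 13), cursors c1@3 c2@6 c3@10, authorship 11.22..33....
After op 6 (delete): buffer="xmxmxxmqpb" (len 10), cursors c1@2 c2@4 c3@7, authorship 1122.33...
After op 7 (insert('j')): buffer="xmjxmjxxmjqpb" (len 13), cursors c1@3 c2@6 c3@10, authorship 111222.333...

Answer: 3 6 10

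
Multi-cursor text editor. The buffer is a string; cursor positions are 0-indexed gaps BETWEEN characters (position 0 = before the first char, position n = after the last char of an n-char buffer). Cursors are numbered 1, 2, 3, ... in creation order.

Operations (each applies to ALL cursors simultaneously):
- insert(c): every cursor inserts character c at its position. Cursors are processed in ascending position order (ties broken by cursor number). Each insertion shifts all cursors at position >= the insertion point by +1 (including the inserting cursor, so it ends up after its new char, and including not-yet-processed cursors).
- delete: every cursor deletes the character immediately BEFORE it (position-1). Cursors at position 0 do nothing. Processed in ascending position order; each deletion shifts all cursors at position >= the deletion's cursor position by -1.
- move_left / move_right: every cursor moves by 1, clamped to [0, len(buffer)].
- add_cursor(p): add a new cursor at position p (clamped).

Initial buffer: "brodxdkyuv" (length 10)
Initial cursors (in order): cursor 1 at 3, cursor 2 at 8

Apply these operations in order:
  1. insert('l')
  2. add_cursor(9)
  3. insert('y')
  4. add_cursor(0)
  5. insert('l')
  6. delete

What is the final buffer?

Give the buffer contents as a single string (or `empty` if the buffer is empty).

After op 1 (insert('l')): buffer="broldxdkyluv" (len 12), cursors c1@4 c2@10, authorship ...1.....2..
After op 2 (add_cursor(9)): buffer="broldxdkyluv" (len 12), cursors c1@4 c3@9 c2@10, authorship ...1.....2..
After op 3 (insert('y')): buffer="brolydxdkyylyuv" (len 15), cursors c1@5 c3@11 c2@13, authorship ...11.....322..
After op 4 (add_cursor(0)): buffer="brolydxdkyylyuv" (len 15), cursors c4@0 c1@5 c3@11 c2@13, authorship ...11.....322..
After op 5 (insert('l')): buffer="lbrolyldxdkyyllyluv" (len 19), cursors c4@1 c1@7 c3@14 c2@17, authorship 4...111.....33222..
After op 6 (delete): buffer="brolydxdkyylyuv" (len 15), cursors c4@0 c1@5 c3@11 c2@13, authorship ...11.....322..

Answer: brolydxdkyylyuv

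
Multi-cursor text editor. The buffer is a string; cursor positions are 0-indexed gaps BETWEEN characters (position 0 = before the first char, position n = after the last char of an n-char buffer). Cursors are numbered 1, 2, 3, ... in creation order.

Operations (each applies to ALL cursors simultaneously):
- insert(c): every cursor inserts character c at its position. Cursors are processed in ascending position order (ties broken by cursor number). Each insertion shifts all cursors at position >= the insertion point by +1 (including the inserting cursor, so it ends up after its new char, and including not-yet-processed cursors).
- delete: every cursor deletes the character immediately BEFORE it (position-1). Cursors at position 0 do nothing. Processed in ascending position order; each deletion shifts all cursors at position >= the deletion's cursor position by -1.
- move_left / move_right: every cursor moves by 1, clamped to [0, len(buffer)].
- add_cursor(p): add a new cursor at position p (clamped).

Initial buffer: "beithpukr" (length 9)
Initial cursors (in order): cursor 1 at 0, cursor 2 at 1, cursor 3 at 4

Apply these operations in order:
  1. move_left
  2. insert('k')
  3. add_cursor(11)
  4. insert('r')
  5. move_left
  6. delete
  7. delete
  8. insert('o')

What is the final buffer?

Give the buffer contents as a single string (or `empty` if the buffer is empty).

Answer: oorbeorthporr

Derivation:
After op 1 (move_left): buffer="beithpukr" (len 9), cursors c1@0 c2@0 c3@3, authorship .........
After op 2 (insert('k')): buffer="kkbeikthpukr" (len 12), cursors c1@2 c2@2 c3@6, authorship 12...3......
After op 3 (add_cursor(11)): buffer="kkbeikthpukr" (len 12), cursors c1@2 c2@2 c3@6 c4@11, authorship 12...3......
After op 4 (insert('r')): buffer="kkrrbeikrthpukrr" (len 16), cursors c1@4 c2@4 c3@9 c4@15, authorship 1212...33.....4.
After op 5 (move_left): buffer="kkrrbeikrthpukrr" (len 16), cursors c1@3 c2@3 c3@8 c4@14, authorship 1212...33.....4.
After op 6 (delete): buffer="krbeirthpurr" (len 12), cursors c1@1 c2@1 c3@5 c4@10, authorship 12...3....4.
After op 7 (delete): buffer="rberthprr" (len 9), cursors c1@0 c2@0 c3@3 c4@7, authorship 2..3...4.
After op 8 (insert('o')): buffer="oorbeorthporr" (len 13), cursors c1@2 c2@2 c3@6 c4@11, authorship 122..33...44.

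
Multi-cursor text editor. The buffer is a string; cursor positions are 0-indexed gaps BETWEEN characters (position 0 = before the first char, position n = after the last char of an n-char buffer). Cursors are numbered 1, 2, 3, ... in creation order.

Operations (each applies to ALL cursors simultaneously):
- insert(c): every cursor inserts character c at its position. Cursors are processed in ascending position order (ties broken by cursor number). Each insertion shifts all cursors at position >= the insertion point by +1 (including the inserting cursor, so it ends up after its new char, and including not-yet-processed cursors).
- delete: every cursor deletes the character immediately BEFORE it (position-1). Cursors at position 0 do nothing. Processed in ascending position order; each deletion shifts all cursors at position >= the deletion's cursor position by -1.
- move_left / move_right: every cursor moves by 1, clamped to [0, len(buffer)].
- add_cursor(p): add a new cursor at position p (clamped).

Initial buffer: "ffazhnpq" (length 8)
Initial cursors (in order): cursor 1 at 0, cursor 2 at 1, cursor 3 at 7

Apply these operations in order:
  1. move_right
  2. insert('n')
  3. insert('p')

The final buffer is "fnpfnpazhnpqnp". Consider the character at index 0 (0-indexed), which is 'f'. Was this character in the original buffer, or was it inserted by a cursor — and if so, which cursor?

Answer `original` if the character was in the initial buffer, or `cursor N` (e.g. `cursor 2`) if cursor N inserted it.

Answer: original

Derivation:
After op 1 (move_right): buffer="ffazhnpq" (len 8), cursors c1@1 c2@2 c3@8, authorship ........
After op 2 (insert('n')): buffer="fnfnazhnpqn" (len 11), cursors c1@2 c2@4 c3@11, authorship .1.2......3
After op 3 (insert('p')): buffer="fnpfnpazhnpqnp" (len 14), cursors c1@3 c2@6 c3@14, authorship .11.22......33
Authorship (.=original, N=cursor N): . 1 1 . 2 2 . . . . . . 3 3
Index 0: author = original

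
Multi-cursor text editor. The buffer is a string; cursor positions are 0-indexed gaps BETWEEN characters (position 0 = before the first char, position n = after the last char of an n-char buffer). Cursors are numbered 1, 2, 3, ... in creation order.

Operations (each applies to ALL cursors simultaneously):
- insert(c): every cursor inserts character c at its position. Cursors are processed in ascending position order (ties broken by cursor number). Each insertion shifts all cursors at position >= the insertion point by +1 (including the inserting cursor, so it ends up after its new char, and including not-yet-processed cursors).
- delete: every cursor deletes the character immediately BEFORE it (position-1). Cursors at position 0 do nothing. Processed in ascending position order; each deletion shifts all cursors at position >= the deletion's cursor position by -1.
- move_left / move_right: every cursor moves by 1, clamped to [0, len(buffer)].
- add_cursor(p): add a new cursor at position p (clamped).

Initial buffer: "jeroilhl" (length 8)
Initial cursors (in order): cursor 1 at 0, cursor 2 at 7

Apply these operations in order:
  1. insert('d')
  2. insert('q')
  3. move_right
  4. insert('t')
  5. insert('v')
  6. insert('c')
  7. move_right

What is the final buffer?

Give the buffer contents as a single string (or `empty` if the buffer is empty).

After op 1 (insert('d')): buffer="djeroilhdl" (len 10), cursors c1@1 c2@9, authorship 1.......2.
After op 2 (insert('q')): buffer="dqjeroilhdql" (len 12), cursors c1@2 c2@11, authorship 11.......22.
After op 3 (move_right): buffer="dqjeroilhdql" (len 12), cursors c1@3 c2@12, authorship 11.......22.
After op 4 (insert('t')): buffer="dqjteroilhdqlt" (len 14), cursors c1@4 c2@14, authorship 11.1......22.2
After op 5 (insert('v')): buffer="dqjtveroilhdqltv" (len 16), cursors c1@5 c2@16, authorship 11.11......22.22
After op 6 (insert('c')): buffer="dqjtvceroilhdqltvc" (len 18), cursors c1@6 c2@18, authorship 11.111......22.222
After op 7 (move_right): buffer="dqjtvceroilhdqltvc" (len 18), cursors c1@7 c2@18, authorship 11.111......22.222

Answer: dqjtvceroilhdqltvc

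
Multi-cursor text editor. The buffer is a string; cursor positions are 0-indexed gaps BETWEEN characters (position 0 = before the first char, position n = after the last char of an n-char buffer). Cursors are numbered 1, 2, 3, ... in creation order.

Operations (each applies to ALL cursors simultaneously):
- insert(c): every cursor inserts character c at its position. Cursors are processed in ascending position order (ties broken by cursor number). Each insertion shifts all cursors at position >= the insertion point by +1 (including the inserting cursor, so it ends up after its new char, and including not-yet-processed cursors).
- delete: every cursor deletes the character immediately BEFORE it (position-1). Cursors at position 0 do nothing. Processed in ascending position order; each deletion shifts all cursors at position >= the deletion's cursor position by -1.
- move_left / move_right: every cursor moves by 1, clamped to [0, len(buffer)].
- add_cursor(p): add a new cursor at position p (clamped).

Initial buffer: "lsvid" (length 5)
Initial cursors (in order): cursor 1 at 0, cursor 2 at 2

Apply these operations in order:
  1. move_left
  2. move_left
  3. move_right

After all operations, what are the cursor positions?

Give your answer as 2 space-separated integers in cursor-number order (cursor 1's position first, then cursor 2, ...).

Answer: 1 1

Derivation:
After op 1 (move_left): buffer="lsvid" (len 5), cursors c1@0 c2@1, authorship .....
After op 2 (move_left): buffer="lsvid" (len 5), cursors c1@0 c2@0, authorship .....
After op 3 (move_right): buffer="lsvid" (len 5), cursors c1@1 c2@1, authorship .....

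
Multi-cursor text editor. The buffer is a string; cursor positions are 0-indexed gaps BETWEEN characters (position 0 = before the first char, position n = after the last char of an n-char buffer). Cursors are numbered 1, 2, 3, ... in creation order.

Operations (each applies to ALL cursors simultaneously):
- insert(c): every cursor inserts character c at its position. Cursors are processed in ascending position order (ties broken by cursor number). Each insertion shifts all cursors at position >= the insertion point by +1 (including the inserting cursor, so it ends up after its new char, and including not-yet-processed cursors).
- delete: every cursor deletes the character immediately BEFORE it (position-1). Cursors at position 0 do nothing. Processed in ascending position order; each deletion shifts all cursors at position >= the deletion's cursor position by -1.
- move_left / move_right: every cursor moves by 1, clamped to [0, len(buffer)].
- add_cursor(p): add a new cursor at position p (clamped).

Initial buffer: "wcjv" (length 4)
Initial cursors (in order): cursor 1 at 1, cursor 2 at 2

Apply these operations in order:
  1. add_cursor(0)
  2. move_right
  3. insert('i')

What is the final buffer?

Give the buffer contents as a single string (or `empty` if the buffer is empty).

Answer: wicijiv

Derivation:
After op 1 (add_cursor(0)): buffer="wcjv" (len 4), cursors c3@0 c1@1 c2@2, authorship ....
After op 2 (move_right): buffer="wcjv" (len 4), cursors c3@1 c1@2 c2@3, authorship ....
After op 3 (insert('i')): buffer="wicijiv" (len 7), cursors c3@2 c1@4 c2@6, authorship .3.1.2.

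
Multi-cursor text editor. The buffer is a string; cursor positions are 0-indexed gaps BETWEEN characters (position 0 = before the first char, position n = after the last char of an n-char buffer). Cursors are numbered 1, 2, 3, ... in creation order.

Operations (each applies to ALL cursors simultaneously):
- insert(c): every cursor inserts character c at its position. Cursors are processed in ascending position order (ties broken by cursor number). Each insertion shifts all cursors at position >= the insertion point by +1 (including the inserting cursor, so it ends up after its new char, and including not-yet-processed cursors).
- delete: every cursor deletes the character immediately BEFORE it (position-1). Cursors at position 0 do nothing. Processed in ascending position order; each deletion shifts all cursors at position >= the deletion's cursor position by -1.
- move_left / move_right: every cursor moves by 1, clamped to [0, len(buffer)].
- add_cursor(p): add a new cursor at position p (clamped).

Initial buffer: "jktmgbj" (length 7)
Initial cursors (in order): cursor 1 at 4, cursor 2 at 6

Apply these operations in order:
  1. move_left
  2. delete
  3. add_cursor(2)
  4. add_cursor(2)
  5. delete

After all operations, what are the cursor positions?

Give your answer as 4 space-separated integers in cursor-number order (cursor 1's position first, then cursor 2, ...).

Answer: 0 0 0 0

Derivation:
After op 1 (move_left): buffer="jktmgbj" (len 7), cursors c1@3 c2@5, authorship .......
After op 2 (delete): buffer="jkmbj" (len 5), cursors c1@2 c2@3, authorship .....
After op 3 (add_cursor(2)): buffer="jkmbj" (len 5), cursors c1@2 c3@2 c2@3, authorship .....
After op 4 (add_cursor(2)): buffer="jkmbj" (len 5), cursors c1@2 c3@2 c4@2 c2@3, authorship .....
After op 5 (delete): buffer="bj" (len 2), cursors c1@0 c2@0 c3@0 c4@0, authorship ..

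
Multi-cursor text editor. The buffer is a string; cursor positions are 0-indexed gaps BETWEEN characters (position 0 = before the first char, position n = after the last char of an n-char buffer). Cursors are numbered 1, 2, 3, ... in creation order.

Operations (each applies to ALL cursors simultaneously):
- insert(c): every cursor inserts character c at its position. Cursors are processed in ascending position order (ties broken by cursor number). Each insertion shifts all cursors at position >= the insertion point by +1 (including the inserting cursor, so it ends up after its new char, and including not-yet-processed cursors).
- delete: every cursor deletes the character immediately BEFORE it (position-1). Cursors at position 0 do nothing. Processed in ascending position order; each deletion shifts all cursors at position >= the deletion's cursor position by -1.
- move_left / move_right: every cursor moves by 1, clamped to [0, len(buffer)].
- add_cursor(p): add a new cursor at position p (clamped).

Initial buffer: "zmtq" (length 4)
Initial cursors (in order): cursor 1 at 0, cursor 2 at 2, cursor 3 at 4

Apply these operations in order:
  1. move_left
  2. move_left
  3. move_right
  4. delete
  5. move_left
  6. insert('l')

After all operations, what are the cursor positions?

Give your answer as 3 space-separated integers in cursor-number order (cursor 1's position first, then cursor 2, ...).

Answer: 3 3 3

Derivation:
After op 1 (move_left): buffer="zmtq" (len 4), cursors c1@0 c2@1 c3@3, authorship ....
After op 2 (move_left): buffer="zmtq" (len 4), cursors c1@0 c2@0 c3@2, authorship ....
After op 3 (move_right): buffer="zmtq" (len 4), cursors c1@1 c2@1 c3@3, authorship ....
After op 4 (delete): buffer="mq" (len 2), cursors c1@0 c2@0 c3@1, authorship ..
After op 5 (move_left): buffer="mq" (len 2), cursors c1@0 c2@0 c3@0, authorship ..
After op 6 (insert('l')): buffer="lllmq" (len 5), cursors c1@3 c2@3 c3@3, authorship 123..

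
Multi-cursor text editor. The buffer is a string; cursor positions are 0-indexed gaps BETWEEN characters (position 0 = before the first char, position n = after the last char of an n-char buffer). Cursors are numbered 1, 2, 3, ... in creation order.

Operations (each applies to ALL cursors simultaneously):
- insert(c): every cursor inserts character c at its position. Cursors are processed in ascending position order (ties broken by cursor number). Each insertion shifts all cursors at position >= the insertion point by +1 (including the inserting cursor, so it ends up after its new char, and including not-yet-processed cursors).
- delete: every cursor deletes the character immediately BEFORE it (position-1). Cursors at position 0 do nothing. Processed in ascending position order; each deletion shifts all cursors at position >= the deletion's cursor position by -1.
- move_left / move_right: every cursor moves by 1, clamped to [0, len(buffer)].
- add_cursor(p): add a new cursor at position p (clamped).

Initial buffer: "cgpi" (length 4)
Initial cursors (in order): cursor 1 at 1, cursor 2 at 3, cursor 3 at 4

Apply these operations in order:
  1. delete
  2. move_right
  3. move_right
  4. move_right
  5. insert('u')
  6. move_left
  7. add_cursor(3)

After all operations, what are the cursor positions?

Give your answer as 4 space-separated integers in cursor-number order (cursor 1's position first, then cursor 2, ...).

After op 1 (delete): buffer="g" (len 1), cursors c1@0 c2@1 c3@1, authorship .
After op 2 (move_right): buffer="g" (len 1), cursors c1@1 c2@1 c3@1, authorship .
After op 3 (move_right): buffer="g" (len 1), cursors c1@1 c2@1 c3@1, authorship .
After op 4 (move_right): buffer="g" (len 1), cursors c1@1 c2@1 c3@1, authorship .
After op 5 (insert('u')): buffer="guuu" (len 4), cursors c1@4 c2@4 c3@4, authorship .123
After op 6 (move_left): buffer="guuu" (len 4), cursors c1@3 c2@3 c3@3, authorship .123
After op 7 (add_cursor(3)): buffer="guuu" (len 4), cursors c1@3 c2@3 c3@3 c4@3, authorship .123

Answer: 3 3 3 3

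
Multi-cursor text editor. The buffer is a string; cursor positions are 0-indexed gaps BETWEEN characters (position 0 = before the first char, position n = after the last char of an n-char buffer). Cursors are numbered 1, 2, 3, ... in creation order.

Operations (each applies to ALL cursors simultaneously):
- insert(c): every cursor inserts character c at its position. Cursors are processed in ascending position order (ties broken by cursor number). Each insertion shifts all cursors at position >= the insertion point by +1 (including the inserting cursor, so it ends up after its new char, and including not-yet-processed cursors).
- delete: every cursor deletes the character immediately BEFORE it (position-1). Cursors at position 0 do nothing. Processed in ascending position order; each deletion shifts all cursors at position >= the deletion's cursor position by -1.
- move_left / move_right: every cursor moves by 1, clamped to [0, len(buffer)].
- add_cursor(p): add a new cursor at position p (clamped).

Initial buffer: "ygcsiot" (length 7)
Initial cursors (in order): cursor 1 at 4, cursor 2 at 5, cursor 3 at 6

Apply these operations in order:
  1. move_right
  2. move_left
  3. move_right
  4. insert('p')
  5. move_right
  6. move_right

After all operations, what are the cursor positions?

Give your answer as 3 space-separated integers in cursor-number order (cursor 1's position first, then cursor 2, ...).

Answer: 8 10 10

Derivation:
After op 1 (move_right): buffer="ygcsiot" (len 7), cursors c1@5 c2@6 c3@7, authorship .......
After op 2 (move_left): buffer="ygcsiot" (len 7), cursors c1@4 c2@5 c3@6, authorship .......
After op 3 (move_right): buffer="ygcsiot" (len 7), cursors c1@5 c2@6 c3@7, authorship .......
After op 4 (insert('p')): buffer="ygcsipoptp" (len 10), cursors c1@6 c2@8 c3@10, authorship .....1.2.3
After op 5 (move_right): buffer="ygcsipoptp" (len 10), cursors c1@7 c2@9 c3@10, authorship .....1.2.3
After op 6 (move_right): buffer="ygcsipoptp" (len 10), cursors c1@8 c2@10 c3@10, authorship .....1.2.3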